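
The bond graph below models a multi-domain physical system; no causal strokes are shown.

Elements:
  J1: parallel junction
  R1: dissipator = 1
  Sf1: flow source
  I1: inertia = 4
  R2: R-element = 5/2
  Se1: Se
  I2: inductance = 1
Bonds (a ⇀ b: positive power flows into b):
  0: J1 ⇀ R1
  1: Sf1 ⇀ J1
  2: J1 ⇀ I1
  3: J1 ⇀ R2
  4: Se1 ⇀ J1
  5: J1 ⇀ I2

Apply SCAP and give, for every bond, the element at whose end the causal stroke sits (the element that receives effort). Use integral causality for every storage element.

β0 |R1
β1 |Sf1
β2 |I1
β3 |R2
β4 |J1
β5 |I2

b1 stroke→Sf1  (source Sf1 imposes f)
b4 stroke→J1  (Se1: effort source, stroke at far end)
b0 stroke→R1  (J1: bond 4 brought effort, rest push out)
b2 stroke→I1  (J1 effort already set via bond 4)
b3 stroke→R2  (0-jn J1 has e-setter on 4)
b5 stroke→I2  (J1 effort already set via bond 4)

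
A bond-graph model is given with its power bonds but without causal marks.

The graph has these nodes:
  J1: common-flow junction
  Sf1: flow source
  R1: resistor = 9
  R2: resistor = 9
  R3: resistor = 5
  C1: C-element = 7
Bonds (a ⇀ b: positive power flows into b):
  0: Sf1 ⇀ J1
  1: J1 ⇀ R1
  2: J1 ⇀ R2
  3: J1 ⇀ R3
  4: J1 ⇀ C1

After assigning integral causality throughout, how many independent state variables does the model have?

#0 →Sf1  (Sf1: flow source, stroke at near end)
#1 →J1  (J1 flow already set via bond 0)
#2 →J1  (J1 flow already set via bond 0)
#3 →J1  (1-jn J1 has f-setter on 0)
#4 →J1  (common-f at J1 fixed by 0)

1  (C1 all integral)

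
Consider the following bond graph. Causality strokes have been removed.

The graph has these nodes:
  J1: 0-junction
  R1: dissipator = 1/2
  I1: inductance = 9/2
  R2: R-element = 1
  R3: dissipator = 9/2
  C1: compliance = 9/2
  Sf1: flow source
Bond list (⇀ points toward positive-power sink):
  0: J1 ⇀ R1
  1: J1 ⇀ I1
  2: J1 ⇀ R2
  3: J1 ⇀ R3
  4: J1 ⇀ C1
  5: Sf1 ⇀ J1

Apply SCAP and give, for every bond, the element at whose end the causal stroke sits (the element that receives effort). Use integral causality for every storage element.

β0 →R1
β1 →I1
β2 →R2
β3 →R3
β4 →J1
β5 →Sf1

β5 |Sf1  (Sf1 fixes flow; stroke at Sf1)
β1 |I1  (prefer integral on I1)
β4 |J1  (prefer integral on C1)
β0 |R1  (common-e at J1 fixed by 4)
β2 |R2  (J1 effort already set via bond 4)
β3 |R3  (0-jn J1 has e-setter on 4)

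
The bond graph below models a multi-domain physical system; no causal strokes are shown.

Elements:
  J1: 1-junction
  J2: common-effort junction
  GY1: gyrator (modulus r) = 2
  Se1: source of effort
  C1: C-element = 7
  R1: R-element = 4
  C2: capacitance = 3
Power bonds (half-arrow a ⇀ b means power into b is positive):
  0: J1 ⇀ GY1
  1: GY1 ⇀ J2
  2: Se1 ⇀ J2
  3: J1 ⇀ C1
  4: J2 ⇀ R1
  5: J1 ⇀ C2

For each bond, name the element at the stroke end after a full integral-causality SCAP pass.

β0 stroke at GY1
β1 stroke at GY1
β2 stroke at J2
β3 stroke at J1
β4 stroke at R1
β5 stroke at J1

β2 stroke→J2  (Se1 (Se) sets effort on bond)
β1 stroke→GY1  (0-jn J2 has e-setter on 2)
β4 stroke→R1  (common-e at J2 fixed by 2)
β0 stroke→GY1  (GY1 both-in/both-out from 1)
β3 stroke→J1  (common-f at J1 fixed by 0)
β5 stroke→J1  (1-jn J1 has f-setter on 0)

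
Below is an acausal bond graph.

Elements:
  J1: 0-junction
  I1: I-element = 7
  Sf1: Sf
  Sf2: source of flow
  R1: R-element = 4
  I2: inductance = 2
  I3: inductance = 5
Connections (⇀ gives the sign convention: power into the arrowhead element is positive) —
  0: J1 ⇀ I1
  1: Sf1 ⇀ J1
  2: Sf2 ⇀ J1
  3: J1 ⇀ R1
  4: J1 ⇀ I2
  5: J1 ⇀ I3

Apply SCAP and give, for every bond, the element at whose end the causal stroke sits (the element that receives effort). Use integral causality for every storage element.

#1 stroke at Sf1  (Sf1 (Sf) sets flow on bond)
#2 stroke at Sf2  (Sf2 (Sf) sets flow on bond)
#0 stroke at I1  (I1 integral (f out))
#4 stroke at I2  (I2: I, integral causality)
#5 stroke at I3  (I3 outputs flow p/I3)
#3 stroke at J1  (closing 0-jn rule on J1)

#0 stroke→I1
#1 stroke→Sf1
#2 stroke→Sf2
#3 stroke→J1
#4 stroke→I2
#5 stroke→I3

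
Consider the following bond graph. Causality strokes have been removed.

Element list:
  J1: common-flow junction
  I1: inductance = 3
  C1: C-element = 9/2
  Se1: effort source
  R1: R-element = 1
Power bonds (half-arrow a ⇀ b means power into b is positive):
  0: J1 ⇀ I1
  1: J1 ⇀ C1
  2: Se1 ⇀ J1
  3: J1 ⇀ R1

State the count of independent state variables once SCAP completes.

#2 →J1  (Se1 (Se) sets effort on bond)
#0 →I1  (I1 integral (f out))
#1 →J1  (common-f at J1 fixed by 0)
#3 →J1  (1-jn J1 has f-setter on 0)

2  (C1, I1 all integral)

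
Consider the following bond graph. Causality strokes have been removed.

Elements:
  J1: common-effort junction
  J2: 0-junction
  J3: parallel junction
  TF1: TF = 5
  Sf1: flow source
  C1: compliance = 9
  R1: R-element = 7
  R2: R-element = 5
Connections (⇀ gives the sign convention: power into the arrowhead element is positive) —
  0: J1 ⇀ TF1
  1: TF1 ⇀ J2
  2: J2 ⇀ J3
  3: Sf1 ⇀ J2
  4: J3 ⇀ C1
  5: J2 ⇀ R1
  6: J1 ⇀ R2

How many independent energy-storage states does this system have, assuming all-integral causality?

1  (C1 all integral)

β3 →Sf1  (Sf1: flow source, stroke at near end)
β4 →J3  (C1: C, integral causality)
β2 →J2  (J3: bond 4 brought effort, rest push out)
β1 →TF1  (J2 effort already set via bond 2)
β5 →R1  (common-e at J2 fixed by 2)
β0 →J1  (TF1 one-in-one-out from 1)
β6 →R2  (common-e at J1 fixed by 0)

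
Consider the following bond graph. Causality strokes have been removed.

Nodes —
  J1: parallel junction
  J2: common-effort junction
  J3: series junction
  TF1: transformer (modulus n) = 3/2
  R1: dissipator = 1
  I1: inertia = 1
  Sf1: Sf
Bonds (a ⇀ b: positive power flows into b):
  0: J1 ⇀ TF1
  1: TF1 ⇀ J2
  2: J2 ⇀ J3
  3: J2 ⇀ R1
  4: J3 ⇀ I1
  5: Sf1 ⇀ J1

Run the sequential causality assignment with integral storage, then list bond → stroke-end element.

β0 →J1
β1 →TF1
β2 →J3
β3 →J2
β4 →I1
β5 →Sf1

β5 stroke at Sf1  (source Sf1 imposes f)
β0 stroke at J1  (J1 needs exactly one e-in)
β1 stroke at TF1  (through TF1, causality passes straight; one stroke at TF1)
β4 stroke at I1  (I1 outputs flow p/I1)
β2 stroke at J3  (common-f at J3 fixed by 4)
β3 stroke at J2  (J2 needs exactly one e-in)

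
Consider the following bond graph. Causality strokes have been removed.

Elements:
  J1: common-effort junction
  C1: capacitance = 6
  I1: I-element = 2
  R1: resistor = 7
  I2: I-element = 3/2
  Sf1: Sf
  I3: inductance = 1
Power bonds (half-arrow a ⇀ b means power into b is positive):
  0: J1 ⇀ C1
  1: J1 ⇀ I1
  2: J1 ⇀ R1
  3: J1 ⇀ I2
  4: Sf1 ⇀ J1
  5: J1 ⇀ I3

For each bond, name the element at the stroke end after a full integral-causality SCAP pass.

bond 4 stroke→Sf1  (source Sf1 imposes f)
bond 0 stroke→J1  (prefer integral on C1)
bond 1 stroke→I1  (0-jn J1 has e-setter on 0)
bond 2 stroke→R1  (0-jn J1 has e-setter on 0)
bond 3 stroke→I2  (common-e at J1 fixed by 0)
bond 5 stroke→I3  (0-jn J1 has e-setter on 0)

#0 →J1
#1 →I1
#2 →R1
#3 →I2
#4 →Sf1
#5 →I3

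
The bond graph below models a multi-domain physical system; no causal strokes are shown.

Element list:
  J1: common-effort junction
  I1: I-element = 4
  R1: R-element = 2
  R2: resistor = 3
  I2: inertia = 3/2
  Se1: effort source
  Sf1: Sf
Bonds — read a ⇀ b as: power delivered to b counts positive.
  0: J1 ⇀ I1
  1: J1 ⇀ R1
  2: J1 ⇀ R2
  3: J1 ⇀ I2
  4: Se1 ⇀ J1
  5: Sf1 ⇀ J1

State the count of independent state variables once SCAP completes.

2  (I1, I2 all integral)

b4 stroke→J1  (Se1: effort source, stroke at far end)
b5 stroke→Sf1  (source Sf1 imposes f)
b0 stroke→I1  (0-jn J1 has e-setter on 4)
b1 stroke→R1  (J1 effort already set via bond 4)
b2 stroke→R2  (common-e at J1 fixed by 4)
b3 stroke→I2  (J1: bond 4 brought effort, rest push out)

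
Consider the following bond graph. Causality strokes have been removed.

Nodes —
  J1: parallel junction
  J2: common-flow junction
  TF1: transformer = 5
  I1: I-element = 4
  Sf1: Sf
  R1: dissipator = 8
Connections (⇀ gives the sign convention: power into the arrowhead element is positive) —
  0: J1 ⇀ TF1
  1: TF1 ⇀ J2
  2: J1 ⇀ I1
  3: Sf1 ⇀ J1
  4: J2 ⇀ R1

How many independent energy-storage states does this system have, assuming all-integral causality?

b3 stroke→Sf1  (source Sf1 imposes f)
b2 stroke→I1  (I1: I, integral causality)
b0 stroke→J1  (only one effort-in slot at J1)
b1 stroke→TF1  (TF TF1: opposite of bond 0)
b4 stroke→J2  (common-f at J2 fixed by 1)

1  (I1 all integral)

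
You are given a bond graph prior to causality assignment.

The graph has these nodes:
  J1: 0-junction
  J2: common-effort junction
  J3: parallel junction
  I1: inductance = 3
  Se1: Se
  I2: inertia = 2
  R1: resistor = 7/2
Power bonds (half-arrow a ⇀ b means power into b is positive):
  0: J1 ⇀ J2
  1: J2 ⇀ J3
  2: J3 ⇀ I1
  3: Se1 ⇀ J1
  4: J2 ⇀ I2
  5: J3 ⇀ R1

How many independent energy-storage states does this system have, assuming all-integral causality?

#3 →J1  (source Se1 imposes e)
#0 →J2  (J1: bond 3 brought effort, rest push out)
#1 →J3  (common-e at J2 fixed by 0)
#4 →I2  (0-jn J2 has e-setter on 0)
#2 →I1  (common-e at J3 fixed by 1)
#5 →R1  (J3: bond 1 brought effort, rest push out)

2  (I1, I2 all integral)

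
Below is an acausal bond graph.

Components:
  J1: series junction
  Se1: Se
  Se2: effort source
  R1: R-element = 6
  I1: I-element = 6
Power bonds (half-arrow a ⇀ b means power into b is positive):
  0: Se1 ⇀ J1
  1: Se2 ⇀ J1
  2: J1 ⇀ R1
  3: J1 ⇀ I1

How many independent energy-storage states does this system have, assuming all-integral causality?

#0 stroke→J1  (Se1: effort source, stroke at far end)
#1 stroke→J1  (Se2 fixes effort; stroke away)
#3 stroke→I1  (I1: I, integral causality)
#2 stroke→J1  (J1 flow already set via bond 3)

1  (I1 all integral)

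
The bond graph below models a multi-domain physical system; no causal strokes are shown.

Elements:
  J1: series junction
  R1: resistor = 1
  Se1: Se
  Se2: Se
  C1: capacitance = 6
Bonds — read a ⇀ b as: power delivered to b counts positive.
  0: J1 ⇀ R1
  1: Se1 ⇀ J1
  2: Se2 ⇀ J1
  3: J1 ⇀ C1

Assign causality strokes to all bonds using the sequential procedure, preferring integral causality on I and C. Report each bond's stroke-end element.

b1 →J1  (source Se1 imposes e)
b2 →J1  (source Se2 imposes e)
b3 →J1  (C1 outputs effort q/C1)
b0 →R1  (J1 needs exactly one f-in)

bond 0 stroke→R1
bond 1 stroke→J1
bond 2 stroke→J1
bond 3 stroke→J1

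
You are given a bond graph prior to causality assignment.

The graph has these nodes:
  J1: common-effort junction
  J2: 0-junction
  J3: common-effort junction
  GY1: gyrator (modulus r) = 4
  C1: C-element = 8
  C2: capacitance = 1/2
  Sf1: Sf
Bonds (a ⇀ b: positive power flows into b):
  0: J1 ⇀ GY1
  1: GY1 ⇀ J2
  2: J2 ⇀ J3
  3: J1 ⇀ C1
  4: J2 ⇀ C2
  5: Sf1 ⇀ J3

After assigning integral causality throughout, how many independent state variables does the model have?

2  (C1, C2 all integral)

b5 stroke at Sf1  (Sf1 fixes flow; stroke at Sf1)
b2 stroke at J3  (closing 0-jn rule on J3)
b3 stroke at J1  (C1: C, integral causality)
b0 stroke at GY1  (0-jn J1 has e-setter on 3)
b1 stroke at GY1  (through GY1, causality inverts; strokes same side of GY1)
b4 stroke at J2  (J2 needs exactly one e-in)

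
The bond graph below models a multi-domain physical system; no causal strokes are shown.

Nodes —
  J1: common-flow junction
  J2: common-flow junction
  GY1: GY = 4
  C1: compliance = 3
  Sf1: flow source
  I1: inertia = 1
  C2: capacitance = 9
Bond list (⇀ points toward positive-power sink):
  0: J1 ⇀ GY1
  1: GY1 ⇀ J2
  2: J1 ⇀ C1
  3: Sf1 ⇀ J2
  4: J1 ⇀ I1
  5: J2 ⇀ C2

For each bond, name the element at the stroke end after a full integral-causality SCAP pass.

bond 3 →Sf1  (Sf1 (Sf) sets flow on bond)
bond 1 →J2  (J2: bond 3 brought flow, rest push out)
bond 5 →J2  (1-jn J2 has f-setter on 3)
bond 0 →J1  (through GY1, causality inverts; strokes same side of GY1)
bond 2 →J1  (C1 integral (e out))
bond 4 →I1  (only one flow-in slot at J1)

bond 0 stroke→J1
bond 1 stroke→J2
bond 2 stroke→J1
bond 3 stroke→Sf1
bond 4 stroke→I1
bond 5 stroke→J2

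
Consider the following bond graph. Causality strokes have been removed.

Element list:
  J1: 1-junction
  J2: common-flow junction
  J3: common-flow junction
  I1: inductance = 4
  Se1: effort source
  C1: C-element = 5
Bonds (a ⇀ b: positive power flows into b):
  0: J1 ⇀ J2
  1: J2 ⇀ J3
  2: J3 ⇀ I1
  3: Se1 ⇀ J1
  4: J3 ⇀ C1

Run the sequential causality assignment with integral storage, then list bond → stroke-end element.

bond 3 stroke→J1  (Se1 (Se) sets effort on bond)
bond 0 stroke→J2  (closing 1-jn rule on J1)
bond 1 stroke→J3  (closing 1-jn rule on J2)
bond 2 stroke→I1  (I1 integral (f out))
bond 4 stroke→J3  (J3: bond 2 brought flow, rest push out)

β0 stroke at J2
β1 stroke at J3
β2 stroke at I1
β3 stroke at J1
β4 stroke at J3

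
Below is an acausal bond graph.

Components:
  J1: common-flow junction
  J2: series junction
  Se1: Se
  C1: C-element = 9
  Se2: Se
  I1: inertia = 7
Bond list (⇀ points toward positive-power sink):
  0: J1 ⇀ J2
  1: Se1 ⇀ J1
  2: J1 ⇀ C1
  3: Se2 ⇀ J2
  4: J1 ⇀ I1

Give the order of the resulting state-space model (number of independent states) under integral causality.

2  (C1, I1 all integral)

β1 stroke→J1  (Se1: effort source, stroke at far end)
β3 stroke→J2  (Se2: effort source, stroke at far end)
β0 stroke→J1  (only one flow-in slot at J2)
β2 stroke→J1  (C1 outputs effort q/C1)
β4 stroke→I1  (only one flow-in slot at J1)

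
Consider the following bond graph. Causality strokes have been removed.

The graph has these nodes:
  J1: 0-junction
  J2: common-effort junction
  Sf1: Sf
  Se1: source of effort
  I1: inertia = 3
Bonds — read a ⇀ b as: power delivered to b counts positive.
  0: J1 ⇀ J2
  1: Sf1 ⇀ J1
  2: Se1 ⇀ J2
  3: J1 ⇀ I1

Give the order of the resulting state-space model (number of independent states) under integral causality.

b1 →Sf1  (Sf1: flow source, stroke at near end)
b2 →J2  (Se1 (Se) sets effort on bond)
b0 →J1  (J2 effort already set via bond 2)
b3 →I1  (common-e at J1 fixed by 0)

1  (I1 all integral)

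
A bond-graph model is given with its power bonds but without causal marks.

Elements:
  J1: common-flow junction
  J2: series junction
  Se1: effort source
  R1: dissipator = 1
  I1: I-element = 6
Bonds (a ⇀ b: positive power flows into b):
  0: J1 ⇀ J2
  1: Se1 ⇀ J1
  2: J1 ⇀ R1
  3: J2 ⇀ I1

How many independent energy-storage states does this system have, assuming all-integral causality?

1  (I1 all integral)

b1 stroke→J1  (Se1 fixes effort; stroke away)
b3 stroke→I1  (I1 integral (f out))
b0 stroke→J2  (1-jn J2 has f-setter on 3)
b2 stroke→J1  (1-jn J1 has f-setter on 0)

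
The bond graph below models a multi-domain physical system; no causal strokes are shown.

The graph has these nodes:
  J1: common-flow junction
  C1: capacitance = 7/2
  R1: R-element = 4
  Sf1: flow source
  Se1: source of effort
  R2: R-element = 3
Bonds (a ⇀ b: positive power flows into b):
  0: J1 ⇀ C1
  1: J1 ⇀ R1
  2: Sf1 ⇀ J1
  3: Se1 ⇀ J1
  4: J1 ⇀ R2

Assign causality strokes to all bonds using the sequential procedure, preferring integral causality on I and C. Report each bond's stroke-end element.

β0 |J1
β1 |J1
β2 |Sf1
β3 |J1
β4 |J1

β2 →Sf1  (Sf1 (Sf) sets flow on bond)
β3 →J1  (Se1: effort source, stroke at far end)
β0 →J1  (1-jn J1 has f-setter on 2)
β1 →J1  (common-f at J1 fixed by 2)
β4 →J1  (1-jn J1 has f-setter on 2)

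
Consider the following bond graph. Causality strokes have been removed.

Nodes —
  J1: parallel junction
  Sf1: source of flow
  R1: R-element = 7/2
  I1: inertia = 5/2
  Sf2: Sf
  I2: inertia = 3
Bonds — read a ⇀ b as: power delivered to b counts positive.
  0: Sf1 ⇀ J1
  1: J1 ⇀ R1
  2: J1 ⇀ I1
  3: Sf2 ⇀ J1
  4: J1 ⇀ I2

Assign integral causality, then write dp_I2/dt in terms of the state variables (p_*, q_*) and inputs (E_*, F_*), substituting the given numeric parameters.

dp_I2/dt = 7*F_Sf1/2 + 7*F_Sf2/2 - 7*p_I1/5 - 7*p_I2/6

β0 stroke at Sf1  (Sf1: flow source, stroke at near end)
β3 stroke at Sf2  (source Sf2 imposes f)
β2 stroke at I1  (prefer integral on I1)
β4 stroke at I2  (I2: I, integral causality)
β1 stroke at J1  (only one effort-in slot at J1)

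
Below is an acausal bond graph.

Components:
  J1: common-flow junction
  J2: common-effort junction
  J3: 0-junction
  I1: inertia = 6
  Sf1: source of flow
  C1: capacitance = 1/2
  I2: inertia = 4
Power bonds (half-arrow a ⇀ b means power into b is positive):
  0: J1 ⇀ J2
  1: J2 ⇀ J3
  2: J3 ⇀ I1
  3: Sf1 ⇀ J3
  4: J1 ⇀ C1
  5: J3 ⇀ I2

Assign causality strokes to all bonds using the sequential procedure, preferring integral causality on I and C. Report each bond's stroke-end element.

bond 0 →J2
bond 1 →J3
bond 2 →I1
bond 3 →Sf1
bond 4 →J1
bond 5 →I2

b3 |Sf1  (source Sf1 imposes f)
b2 |I1  (I1: I, integral causality)
b4 |J1  (C1: C, integral causality)
b0 |J2  (closing 1-jn rule on J1)
b1 |J3  (common-e at J2 fixed by 0)
b5 |I2  (J3 effort already set via bond 1)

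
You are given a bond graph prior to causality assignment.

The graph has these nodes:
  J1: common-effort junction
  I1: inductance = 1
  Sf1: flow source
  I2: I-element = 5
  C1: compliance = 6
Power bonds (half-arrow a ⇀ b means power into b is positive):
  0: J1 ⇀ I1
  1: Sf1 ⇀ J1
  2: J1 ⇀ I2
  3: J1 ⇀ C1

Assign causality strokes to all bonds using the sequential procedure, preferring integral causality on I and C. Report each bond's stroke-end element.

b1 stroke at Sf1  (Sf1 (Sf) sets flow on bond)
b0 stroke at I1  (I1 integral (f out))
b2 stroke at I2  (prefer integral on I2)
b3 stroke at J1  (closing 0-jn rule on J1)

b0 →I1
b1 →Sf1
b2 →I2
b3 →J1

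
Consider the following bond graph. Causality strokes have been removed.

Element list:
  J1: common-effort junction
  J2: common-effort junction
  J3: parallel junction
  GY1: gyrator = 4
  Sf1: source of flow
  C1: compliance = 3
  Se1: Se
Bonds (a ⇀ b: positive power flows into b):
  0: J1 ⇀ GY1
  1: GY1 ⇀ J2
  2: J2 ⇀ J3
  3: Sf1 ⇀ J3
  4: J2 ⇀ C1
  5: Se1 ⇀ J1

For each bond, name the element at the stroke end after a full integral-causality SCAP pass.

β0 |GY1
β1 |GY1
β2 |J3
β3 |Sf1
β4 |J2
β5 |J1

#3 |Sf1  (Sf1 (Sf) sets flow on bond)
#5 |J1  (source Se1 imposes e)
#0 |GY1  (J1: bond 5 brought effort, rest push out)
#2 |J3  (J3: last free bond brings effort in)
#1 |GY1  (GY1 both-in/both-out from 0)
#4 |J2  (only one effort-in slot at J2)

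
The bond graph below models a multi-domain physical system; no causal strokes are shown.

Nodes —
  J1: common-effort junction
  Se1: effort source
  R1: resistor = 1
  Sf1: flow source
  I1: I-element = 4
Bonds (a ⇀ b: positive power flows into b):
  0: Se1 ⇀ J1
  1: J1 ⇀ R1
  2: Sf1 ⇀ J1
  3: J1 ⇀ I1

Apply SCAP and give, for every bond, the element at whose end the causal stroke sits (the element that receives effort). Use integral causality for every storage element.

bond 0 stroke→J1
bond 1 stroke→R1
bond 2 stroke→Sf1
bond 3 stroke→I1

β0 stroke→J1  (Se1: effort source, stroke at far end)
β2 stroke→Sf1  (Sf1 fixes flow; stroke at Sf1)
β1 stroke→R1  (J1: bond 0 brought effort, rest push out)
β3 stroke→I1  (J1 effort already set via bond 0)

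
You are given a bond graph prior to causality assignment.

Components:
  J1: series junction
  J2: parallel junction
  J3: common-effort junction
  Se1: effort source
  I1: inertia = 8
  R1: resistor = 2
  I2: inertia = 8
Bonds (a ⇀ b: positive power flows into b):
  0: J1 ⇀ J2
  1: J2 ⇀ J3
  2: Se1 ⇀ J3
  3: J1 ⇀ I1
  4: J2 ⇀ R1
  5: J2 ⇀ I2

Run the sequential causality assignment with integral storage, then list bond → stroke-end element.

bond 0 stroke at J1
bond 1 stroke at J2
bond 2 stroke at J3
bond 3 stroke at I1
bond 4 stroke at R1
bond 5 stroke at I2

#2 stroke→J3  (Se1 fixes effort; stroke away)
#1 stroke→J2  (J3 effort already set via bond 2)
#0 stroke→J1  (common-e at J2 fixed by 1)
#4 stroke→R1  (common-e at J2 fixed by 1)
#5 stroke→I2  (0-jn J2 has e-setter on 1)
#3 stroke→I1  (closing 1-jn rule on J1)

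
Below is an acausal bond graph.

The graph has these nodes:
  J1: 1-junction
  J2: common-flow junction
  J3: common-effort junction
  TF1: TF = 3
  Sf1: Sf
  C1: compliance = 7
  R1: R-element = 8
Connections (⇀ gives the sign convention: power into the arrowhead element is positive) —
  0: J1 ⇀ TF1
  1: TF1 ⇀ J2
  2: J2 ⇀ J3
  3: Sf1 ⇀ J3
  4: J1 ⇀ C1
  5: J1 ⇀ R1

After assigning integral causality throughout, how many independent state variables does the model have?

β3 stroke→Sf1  (Sf1: flow source, stroke at near end)
β2 stroke→J3  (J3 needs exactly one e-in)
β1 stroke→J2  (J2: bond 2 brought flow, rest push out)
β0 stroke→TF1  (TF1 one-in-one-out from 1)
β4 stroke→J1  (1-jn J1 has f-setter on 0)
β5 stroke→J1  (J1 flow already set via bond 0)

1  (C1 all integral)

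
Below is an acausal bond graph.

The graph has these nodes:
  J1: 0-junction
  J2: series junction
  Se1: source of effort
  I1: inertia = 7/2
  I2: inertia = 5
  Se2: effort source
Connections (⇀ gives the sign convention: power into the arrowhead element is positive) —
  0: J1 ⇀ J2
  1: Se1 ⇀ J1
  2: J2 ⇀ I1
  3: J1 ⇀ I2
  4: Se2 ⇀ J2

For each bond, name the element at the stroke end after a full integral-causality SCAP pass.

#1 →J1  (Se1: effort source, stroke at far end)
#4 →J2  (Se2 fixes effort; stroke away)
#0 →J2  (J1 effort already set via bond 1)
#3 →I2  (J1: bond 1 brought effort, rest push out)
#2 →I1  (only one flow-in slot at J2)

b0 stroke→J2
b1 stroke→J1
b2 stroke→I1
b3 stroke→I2
b4 stroke→J2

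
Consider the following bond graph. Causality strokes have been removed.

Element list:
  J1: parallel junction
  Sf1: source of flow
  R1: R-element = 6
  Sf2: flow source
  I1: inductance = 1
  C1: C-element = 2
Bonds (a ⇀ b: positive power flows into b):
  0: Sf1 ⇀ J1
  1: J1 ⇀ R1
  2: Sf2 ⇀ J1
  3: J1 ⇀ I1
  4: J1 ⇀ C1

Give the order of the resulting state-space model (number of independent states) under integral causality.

2  (C1, I1 all integral)

#0 stroke at Sf1  (Sf1 (Sf) sets flow on bond)
#2 stroke at Sf2  (source Sf2 imposes f)
#3 stroke at I1  (prefer integral on I1)
#4 stroke at J1  (C1 outputs effort q/C1)
#1 stroke at R1  (J1: bond 4 brought effort, rest push out)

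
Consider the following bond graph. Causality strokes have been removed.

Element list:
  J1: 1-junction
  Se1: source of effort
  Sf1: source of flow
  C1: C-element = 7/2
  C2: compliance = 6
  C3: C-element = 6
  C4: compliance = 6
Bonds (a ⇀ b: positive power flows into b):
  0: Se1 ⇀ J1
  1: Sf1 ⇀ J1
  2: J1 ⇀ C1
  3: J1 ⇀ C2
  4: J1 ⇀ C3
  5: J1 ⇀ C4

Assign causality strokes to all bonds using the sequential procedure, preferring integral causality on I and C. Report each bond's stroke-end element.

b0 stroke→J1  (source Se1 imposes e)
b1 stroke→Sf1  (source Sf1 imposes f)
b2 stroke→J1  (J1 flow already set via bond 1)
b3 stroke→J1  (J1: bond 1 brought flow, rest push out)
b4 stroke→J1  (common-f at J1 fixed by 1)
b5 stroke→J1  (J1 flow already set via bond 1)

#0 stroke at J1
#1 stroke at Sf1
#2 stroke at J1
#3 stroke at J1
#4 stroke at J1
#5 stroke at J1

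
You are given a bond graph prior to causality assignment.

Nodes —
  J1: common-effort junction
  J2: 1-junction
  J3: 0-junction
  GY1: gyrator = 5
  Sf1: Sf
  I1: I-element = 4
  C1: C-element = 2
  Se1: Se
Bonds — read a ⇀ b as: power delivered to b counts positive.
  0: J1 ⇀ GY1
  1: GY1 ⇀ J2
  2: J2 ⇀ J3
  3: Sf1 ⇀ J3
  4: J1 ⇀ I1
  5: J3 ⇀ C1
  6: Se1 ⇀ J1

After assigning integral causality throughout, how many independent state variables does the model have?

#3 stroke→Sf1  (Sf1: flow source, stroke at near end)
#6 stroke→J1  (Se1 fixes effort; stroke away)
#0 stroke→GY1  (J1: bond 6 brought effort, rest push out)
#4 stroke→I1  (0-jn J1 has e-setter on 6)
#1 stroke→GY1  (GY1: gyrator matches bond 0)
#2 stroke→J2  (J2 flow already set via bond 1)
#5 stroke→J3  (J3 needs exactly one e-in)

2  (C1, I1 all integral)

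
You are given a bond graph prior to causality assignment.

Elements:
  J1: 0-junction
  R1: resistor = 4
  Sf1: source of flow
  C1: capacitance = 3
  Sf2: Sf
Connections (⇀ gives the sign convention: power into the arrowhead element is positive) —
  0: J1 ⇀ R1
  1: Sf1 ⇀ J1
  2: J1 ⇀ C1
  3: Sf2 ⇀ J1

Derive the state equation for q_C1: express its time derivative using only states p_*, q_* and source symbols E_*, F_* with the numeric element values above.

#1 |Sf1  (Sf1 (Sf) sets flow on bond)
#3 |Sf2  (Sf2 (Sf) sets flow on bond)
#2 |J1  (C1 integral (e out))
#0 |R1  (J1: bond 2 brought effort, rest push out)

dq_C1/dt = F_Sf1 + F_Sf2 - q_C1/12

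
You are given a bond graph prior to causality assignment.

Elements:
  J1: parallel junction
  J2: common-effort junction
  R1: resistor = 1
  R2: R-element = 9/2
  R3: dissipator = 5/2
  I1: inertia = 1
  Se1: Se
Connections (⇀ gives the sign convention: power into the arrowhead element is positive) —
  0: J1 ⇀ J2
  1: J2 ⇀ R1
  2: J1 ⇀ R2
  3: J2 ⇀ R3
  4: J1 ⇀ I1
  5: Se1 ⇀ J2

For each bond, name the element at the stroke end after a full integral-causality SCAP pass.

b0 stroke at J1
b1 stroke at R1
b2 stroke at R2
b3 stroke at R3
b4 stroke at I1
b5 stroke at J2

β5 →J2  (source Se1 imposes e)
β0 →J1  (J2 effort already set via bond 5)
β1 →R1  (J2: bond 5 brought effort, rest push out)
β3 →R3  (J2: bond 5 brought effort, rest push out)
β2 →R2  (common-e at J1 fixed by 0)
β4 →I1  (common-e at J1 fixed by 0)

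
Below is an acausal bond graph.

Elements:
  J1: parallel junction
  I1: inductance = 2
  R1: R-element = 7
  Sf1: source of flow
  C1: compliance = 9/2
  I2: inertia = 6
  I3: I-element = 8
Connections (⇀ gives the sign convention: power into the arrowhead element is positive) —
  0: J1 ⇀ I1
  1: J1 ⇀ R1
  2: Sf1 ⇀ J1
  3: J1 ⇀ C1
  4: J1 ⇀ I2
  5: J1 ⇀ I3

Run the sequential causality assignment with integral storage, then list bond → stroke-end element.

#2 stroke at Sf1  (Sf1: flow source, stroke at near end)
#0 stroke at I1  (I1: I, integral causality)
#3 stroke at J1  (C1 integral (e out))
#1 stroke at R1  (J1 effort already set via bond 3)
#4 stroke at I2  (J1: bond 3 brought effort, rest push out)
#5 stroke at I3  (J1 effort already set via bond 3)

β0 stroke at I1
β1 stroke at R1
β2 stroke at Sf1
β3 stroke at J1
β4 stroke at I2
β5 stroke at I3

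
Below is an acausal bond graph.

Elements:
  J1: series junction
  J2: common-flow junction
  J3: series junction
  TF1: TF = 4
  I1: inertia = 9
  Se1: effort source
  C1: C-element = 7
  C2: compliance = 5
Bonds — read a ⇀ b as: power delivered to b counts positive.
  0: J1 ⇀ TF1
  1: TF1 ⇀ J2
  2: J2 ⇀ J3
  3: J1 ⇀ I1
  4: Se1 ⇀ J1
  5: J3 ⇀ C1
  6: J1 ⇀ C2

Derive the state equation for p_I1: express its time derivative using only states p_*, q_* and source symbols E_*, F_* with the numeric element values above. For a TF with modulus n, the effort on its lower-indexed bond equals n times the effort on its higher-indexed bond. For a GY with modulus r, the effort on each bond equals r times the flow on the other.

dp_I1/dt = E_Se1 - 4*q_C1/7 - q_C2/5

b4 stroke at J1  (source Se1 imposes e)
b3 stroke at I1  (I1: I, integral causality)
b0 stroke at J1  (common-f at J1 fixed by 3)
b6 stroke at J1  (common-f at J1 fixed by 3)
b1 stroke at TF1  (through TF1, causality passes straight; one stroke at TF1)
b2 stroke at J2  (common-f at J2 fixed by 1)
b5 stroke at J3  (common-f at J3 fixed by 2)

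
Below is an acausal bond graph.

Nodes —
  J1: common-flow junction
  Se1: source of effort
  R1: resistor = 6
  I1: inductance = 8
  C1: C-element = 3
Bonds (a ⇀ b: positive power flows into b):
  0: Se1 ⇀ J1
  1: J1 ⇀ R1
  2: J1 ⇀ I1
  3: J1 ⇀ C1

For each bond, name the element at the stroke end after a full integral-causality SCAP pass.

β0 stroke→J1  (Se1 (Se) sets effort on bond)
β2 stroke→I1  (prefer integral on I1)
β1 stroke→J1  (J1: bond 2 brought flow, rest push out)
β3 stroke→J1  (common-f at J1 fixed by 2)

#0 stroke at J1
#1 stroke at J1
#2 stroke at I1
#3 stroke at J1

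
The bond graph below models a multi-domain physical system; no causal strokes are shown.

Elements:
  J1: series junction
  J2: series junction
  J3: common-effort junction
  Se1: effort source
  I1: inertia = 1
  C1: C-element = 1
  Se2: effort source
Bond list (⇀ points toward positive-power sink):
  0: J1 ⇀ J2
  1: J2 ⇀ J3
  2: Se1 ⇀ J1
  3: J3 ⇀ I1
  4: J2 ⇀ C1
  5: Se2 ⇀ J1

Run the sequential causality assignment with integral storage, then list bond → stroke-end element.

b2 →J1  (Se1 fixes effort; stroke away)
b5 →J1  (Se2 fixes effort; stroke away)
b0 →J2  (J1: last free bond brings flow in)
b3 →I1  (prefer integral on I1)
b1 →J3  (J3 needs exactly one e-in)
b4 →J2  (1-jn J2 has f-setter on 1)

bond 0 |J2
bond 1 |J3
bond 2 |J1
bond 3 |I1
bond 4 |J2
bond 5 |J1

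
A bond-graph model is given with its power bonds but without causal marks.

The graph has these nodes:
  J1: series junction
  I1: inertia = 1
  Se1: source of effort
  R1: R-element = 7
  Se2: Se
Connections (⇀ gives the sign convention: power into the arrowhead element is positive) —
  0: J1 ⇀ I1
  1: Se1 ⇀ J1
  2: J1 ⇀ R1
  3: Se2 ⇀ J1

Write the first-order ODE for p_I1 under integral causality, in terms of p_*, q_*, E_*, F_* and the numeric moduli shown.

dp_I1/dt = E_Se1 + E_Se2 - 7*p_I1

#1 stroke→J1  (Se1: effort source, stroke at far end)
#3 stroke→J1  (Se2 fixes effort; stroke away)
#0 stroke→I1  (I1 outputs flow p/I1)
#2 stroke→J1  (J1: bond 0 brought flow, rest push out)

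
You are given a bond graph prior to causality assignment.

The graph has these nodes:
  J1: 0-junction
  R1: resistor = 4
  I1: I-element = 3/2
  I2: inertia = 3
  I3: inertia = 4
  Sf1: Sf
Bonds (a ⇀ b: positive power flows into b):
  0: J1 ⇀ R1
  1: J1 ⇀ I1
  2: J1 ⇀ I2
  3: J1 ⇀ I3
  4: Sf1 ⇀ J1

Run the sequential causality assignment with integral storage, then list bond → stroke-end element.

bond 0 →J1
bond 1 →I1
bond 2 →I2
bond 3 →I3
bond 4 →Sf1

β4 stroke at Sf1  (source Sf1 imposes f)
β1 stroke at I1  (I1: I, integral causality)
β2 stroke at I2  (prefer integral on I2)
β3 stroke at I3  (I3 integral (f out))
β0 stroke at J1  (closing 0-jn rule on J1)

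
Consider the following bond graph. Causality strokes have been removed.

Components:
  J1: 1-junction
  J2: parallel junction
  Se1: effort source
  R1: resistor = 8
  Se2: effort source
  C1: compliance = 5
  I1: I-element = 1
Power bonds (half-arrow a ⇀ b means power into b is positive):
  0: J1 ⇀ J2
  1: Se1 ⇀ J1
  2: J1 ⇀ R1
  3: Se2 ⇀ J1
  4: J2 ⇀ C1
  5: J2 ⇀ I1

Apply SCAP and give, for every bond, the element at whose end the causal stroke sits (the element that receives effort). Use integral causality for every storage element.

#1 |J1  (Se1 (Se) sets effort on bond)
#3 |J1  (source Se2 imposes e)
#4 |J2  (prefer integral on C1)
#0 |J1  (common-e at J2 fixed by 4)
#5 |I1  (J2 effort already set via bond 4)
#2 |R1  (closing 1-jn rule on J1)

b0 →J1
b1 →J1
b2 →R1
b3 →J1
b4 →J2
b5 →I1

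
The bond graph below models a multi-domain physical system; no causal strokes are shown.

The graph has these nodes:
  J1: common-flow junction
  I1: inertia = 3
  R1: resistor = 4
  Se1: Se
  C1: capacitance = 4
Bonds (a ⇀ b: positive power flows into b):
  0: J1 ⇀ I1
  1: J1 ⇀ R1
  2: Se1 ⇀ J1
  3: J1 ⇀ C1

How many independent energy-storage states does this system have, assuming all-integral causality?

2  (C1, I1 all integral)

#2 stroke at J1  (Se1 (Se) sets effort on bond)
#0 stroke at I1  (prefer integral on I1)
#1 stroke at J1  (1-jn J1 has f-setter on 0)
#3 stroke at J1  (1-jn J1 has f-setter on 0)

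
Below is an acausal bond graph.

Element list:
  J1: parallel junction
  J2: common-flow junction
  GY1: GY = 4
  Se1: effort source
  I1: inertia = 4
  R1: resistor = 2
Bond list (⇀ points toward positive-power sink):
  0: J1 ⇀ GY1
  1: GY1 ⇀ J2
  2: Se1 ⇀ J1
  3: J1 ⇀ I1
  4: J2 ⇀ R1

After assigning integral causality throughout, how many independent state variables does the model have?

1  (I1 all integral)

bond 2 stroke at J1  (source Se1 imposes e)
bond 0 stroke at GY1  (common-e at J1 fixed by 2)
bond 3 stroke at I1  (0-jn J1 has e-setter on 2)
bond 1 stroke at GY1  (through GY1, causality inverts; strokes same side of GY1)
bond 4 stroke at J2  (common-f at J2 fixed by 1)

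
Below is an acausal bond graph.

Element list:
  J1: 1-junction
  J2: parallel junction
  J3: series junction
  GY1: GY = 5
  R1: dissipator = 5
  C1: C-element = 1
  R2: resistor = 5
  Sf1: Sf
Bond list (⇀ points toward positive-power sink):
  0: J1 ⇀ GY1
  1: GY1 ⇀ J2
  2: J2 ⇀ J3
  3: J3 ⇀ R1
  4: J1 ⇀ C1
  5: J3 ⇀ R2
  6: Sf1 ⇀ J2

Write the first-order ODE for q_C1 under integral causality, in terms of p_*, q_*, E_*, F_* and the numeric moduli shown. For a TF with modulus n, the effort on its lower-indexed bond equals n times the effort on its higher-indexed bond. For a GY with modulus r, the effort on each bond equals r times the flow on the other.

dq_C1/dt = 2*F_Sf1 - 2*q_C1/5

b6 stroke at Sf1  (Sf1 fixes flow; stroke at Sf1)
b4 stroke at J1  (C1 outputs effort q/C1)
b0 stroke at GY1  (closing 1-jn rule on J1)
b1 stroke at GY1  (GY GY1: same side as bond 0)
b2 stroke at J2  (only one effort-in slot at J2)
b3 stroke at J3  (J3 flow already set via bond 2)
b5 stroke at J3  (J3 flow already set via bond 2)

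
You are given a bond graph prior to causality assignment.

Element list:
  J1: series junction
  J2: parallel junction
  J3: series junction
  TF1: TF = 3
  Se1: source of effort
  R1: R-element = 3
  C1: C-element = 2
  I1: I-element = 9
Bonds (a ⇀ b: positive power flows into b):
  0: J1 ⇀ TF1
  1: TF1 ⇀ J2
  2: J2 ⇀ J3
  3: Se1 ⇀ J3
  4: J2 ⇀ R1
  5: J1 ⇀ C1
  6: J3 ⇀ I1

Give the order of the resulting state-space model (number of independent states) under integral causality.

bond 3 stroke at J3  (source Se1 imposes e)
bond 5 stroke at J1  (C1 outputs effort q/C1)
bond 0 stroke at TF1  (closing 1-jn rule on J1)
bond 1 stroke at J2  (TF1: transformer flips bond 0)
bond 2 stroke at J3  (J2 effort already set via bond 1)
bond 4 stroke at R1  (0-jn J2 has e-setter on 1)
bond 6 stroke at I1  (closing 1-jn rule on J3)

2  (C1, I1 all integral)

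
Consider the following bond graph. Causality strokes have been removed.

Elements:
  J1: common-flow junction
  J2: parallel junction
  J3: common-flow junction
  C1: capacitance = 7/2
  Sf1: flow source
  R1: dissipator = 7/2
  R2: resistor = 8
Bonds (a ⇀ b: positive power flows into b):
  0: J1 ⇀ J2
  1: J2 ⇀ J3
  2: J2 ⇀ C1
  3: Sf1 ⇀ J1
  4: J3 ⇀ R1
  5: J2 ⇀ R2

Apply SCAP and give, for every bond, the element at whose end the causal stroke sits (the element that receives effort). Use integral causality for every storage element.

β3 stroke at Sf1  (source Sf1 imposes f)
β0 stroke at J1  (J1 flow already set via bond 3)
β2 stroke at J2  (C1 integral (e out))
β1 stroke at J3  (J2 effort already set via bond 2)
β5 stroke at R2  (J2: bond 2 brought effort, rest push out)
β4 stroke at R1  (closing 1-jn rule on J3)

β0 |J1
β1 |J3
β2 |J2
β3 |Sf1
β4 |R1
β5 |R2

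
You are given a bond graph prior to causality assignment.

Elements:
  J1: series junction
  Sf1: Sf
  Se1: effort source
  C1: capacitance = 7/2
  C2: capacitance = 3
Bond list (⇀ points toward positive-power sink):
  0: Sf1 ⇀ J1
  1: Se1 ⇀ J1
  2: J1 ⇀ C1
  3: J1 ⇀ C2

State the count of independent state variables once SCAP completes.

β0 stroke at Sf1  (source Sf1 imposes f)
β1 stroke at J1  (source Se1 imposes e)
β2 stroke at J1  (1-jn J1 has f-setter on 0)
β3 stroke at J1  (common-f at J1 fixed by 0)

2  (C1, C2 all integral)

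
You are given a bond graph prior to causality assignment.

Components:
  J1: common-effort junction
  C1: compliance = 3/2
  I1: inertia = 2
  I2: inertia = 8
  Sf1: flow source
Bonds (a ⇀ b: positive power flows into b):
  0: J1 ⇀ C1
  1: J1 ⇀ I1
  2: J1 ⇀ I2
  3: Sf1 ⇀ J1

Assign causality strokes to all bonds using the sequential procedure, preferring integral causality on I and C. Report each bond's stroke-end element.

b0 stroke→J1
b1 stroke→I1
b2 stroke→I2
b3 stroke→Sf1

β3 →Sf1  (Sf1 fixes flow; stroke at Sf1)
β0 →J1  (C1 outputs effort q/C1)
β1 →I1  (common-e at J1 fixed by 0)
β2 →I2  (0-jn J1 has e-setter on 0)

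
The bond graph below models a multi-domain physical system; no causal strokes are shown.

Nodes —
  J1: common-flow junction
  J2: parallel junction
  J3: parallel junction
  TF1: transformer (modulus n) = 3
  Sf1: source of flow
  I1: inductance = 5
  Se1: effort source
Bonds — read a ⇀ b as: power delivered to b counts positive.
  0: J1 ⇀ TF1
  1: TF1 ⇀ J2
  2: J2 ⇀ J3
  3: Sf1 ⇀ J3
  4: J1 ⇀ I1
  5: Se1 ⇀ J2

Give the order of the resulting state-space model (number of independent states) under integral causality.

#3 →Sf1  (source Sf1 imposes f)
#5 →J2  (Se1 fixes effort; stroke away)
#1 →TF1  (0-jn J2 has e-setter on 5)
#2 →J3  (J2: bond 5 brought effort, rest push out)
#0 →J1  (TF TF1: opposite of bond 1)
#4 →I1  (J1 needs exactly one f-in)

1  (I1 all integral)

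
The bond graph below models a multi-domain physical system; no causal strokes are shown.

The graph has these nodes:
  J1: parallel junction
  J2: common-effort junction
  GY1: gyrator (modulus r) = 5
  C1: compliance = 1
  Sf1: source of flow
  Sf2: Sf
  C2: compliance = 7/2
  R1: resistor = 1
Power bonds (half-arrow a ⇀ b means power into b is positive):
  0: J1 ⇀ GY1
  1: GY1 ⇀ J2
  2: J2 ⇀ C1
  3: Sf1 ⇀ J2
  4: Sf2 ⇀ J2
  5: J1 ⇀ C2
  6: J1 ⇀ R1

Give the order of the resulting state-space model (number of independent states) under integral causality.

2  (C1, C2 all integral)

b3 stroke→Sf1  (Sf1 fixes flow; stroke at Sf1)
b4 stroke→Sf2  (source Sf2 imposes f)
b2 stroke→J2  (C1: C, integral causality)
b1 stroke→GY1  (common-e at J2 fixed by 2)
b0 stroke→GY1  (GY GY1: same side as bond 1)
b5 stroke→J1  (C2: C, integral causality)
b6 stroke→R1  (0-jn J1 has e-setter on 5)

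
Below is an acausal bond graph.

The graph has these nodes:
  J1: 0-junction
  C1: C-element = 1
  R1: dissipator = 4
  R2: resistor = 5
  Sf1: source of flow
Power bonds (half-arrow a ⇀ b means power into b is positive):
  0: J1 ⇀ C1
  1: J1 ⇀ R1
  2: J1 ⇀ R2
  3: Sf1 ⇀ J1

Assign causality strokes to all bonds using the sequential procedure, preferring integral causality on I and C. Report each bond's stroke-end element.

β3 →Sf1  (source Sf1 imposes f)
β0 →J1  (prefer integral on C1)
β1 →R1  (0-jn J1 has e-setter on 0)
β2 →R2  (J1 effort already set via bond 0)

b0 |J1
b1 |R1
b2 |R2
b3 |Sf1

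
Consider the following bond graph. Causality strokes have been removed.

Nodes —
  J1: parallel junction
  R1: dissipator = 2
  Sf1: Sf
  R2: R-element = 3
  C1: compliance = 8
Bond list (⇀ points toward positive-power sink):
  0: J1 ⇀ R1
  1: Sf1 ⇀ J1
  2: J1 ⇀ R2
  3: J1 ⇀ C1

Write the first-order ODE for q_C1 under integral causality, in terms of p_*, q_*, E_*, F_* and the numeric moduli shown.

dq_C1/dt = F_Sf1 - 5*q_C1/48

β1 stroke→Sf1  (Sf1 (Sf) sets flow on bond)
β3 stroke→J1  (C1 outputs effort q/C1)
β0 stroke→R1  (J1: bond 3 brought effort, rest push out)
β2 stroke→R2  (J1: bond 3 brought effort, rest push out)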